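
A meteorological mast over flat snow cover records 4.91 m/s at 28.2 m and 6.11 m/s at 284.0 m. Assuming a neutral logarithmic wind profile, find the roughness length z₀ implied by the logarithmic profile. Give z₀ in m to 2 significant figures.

Log law: V(z) ∝ ln(z/z₀). With r = V₁/V₂ = 4.91/6.11 = 0.80360,
r · ln(z₂/z₀) = ln(z₁/z₀) ⇒ ln z₀ = (ln z₁ − r·ln z₂)/(1 − r)
ln z₀ = (3.33932 − 0.80360×5.64897) / 0.19640 = -6.1110
z₀ = exp(-6.1110) = 0.002218 m

z₀ ≈ 0.0022 m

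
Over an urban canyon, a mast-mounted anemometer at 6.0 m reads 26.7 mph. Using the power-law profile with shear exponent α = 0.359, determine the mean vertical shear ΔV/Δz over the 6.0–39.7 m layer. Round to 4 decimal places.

Power law: V₂ = V₁ · (z₂/z₁)^α = 26.7 × (6.6167)^0.359 = 52.6164 mph
ΔV/Δz = (52.6164 − 26.7)/(39.7 − 6.0) = 25.9164/33.7000 = 0.76903 mph/m

0.7690 mph/m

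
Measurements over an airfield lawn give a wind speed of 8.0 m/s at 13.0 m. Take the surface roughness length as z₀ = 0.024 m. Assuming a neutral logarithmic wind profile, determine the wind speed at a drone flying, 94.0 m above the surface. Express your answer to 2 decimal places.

10.51 m/s

Log law: V(z) ∝ ln(z/z₀), so V₂/V₁ = ln(z₂/z₀) / ln(z₁/z₀).
ln(94.0/0.024) = 8.2730, ln(13.0/0.024) = 6.2947
V₂ = 8.0 × 8.2730/6.2947 = 8.0 × 1.3143 = 10.5143 m/s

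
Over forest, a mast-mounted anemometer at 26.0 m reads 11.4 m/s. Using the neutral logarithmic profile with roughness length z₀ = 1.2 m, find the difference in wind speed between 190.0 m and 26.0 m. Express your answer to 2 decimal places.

7.37 m/s

Log law: V₂ = V₁ · ln(z₂/z₀)/ln(z₁/z₀) = 11.4 × 5.0647/3.0758 = 18.7717 m/s
ΔV = 18.7717 − 11.4 = 7.3717 m/s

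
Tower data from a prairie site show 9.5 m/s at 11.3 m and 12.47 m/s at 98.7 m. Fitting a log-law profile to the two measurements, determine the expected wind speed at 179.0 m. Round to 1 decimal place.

Log law: V ∝ ln(z/z₀). From the pair, with r = V₁/V₂ = 0.76183,
ln z₀ = (ln z₁ − r·ln z₂)/(1 − r) = (2.4248 − 0.76183×4.5921)/0.23817 = -4.5076 → z₀ = 0.01103 m
V₃ = V₁ · ln(z₃/z₀)/ln(z₁/z₀) = 9.5 × 9.6950/6.9324 = 13.2858 m/s

13.3 m/s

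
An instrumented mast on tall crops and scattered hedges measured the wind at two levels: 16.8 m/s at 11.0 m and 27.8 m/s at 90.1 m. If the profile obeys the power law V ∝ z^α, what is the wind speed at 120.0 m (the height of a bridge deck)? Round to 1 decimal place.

29.8 m/s

First find α: α = ln(V₂/V₁)/ln(z₂/z₁) = ln(27.8/16.8)/ln(90.1/11.0) = 0.50366/2.10302 = 0.2395
Extrapolate from 90.1 m to 120.0 m: V₃ = 27.8 × (120.0/90.1)^0.2395 = 27.8 × 1.0710 = 29.7750 m/s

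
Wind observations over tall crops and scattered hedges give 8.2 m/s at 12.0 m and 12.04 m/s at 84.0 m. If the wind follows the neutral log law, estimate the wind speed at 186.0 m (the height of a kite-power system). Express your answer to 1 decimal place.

13.6 m/s

Log law: V ∝ ln(z/z₀). From the pair, with r = V₁/V₂ = 0.68106,
ln z₀ = (ln z₁ − r·ln z₂)/(1 − r) = (2.4849 − 0.68106×4.4308)/0.31894 = -1.6704 → z₀ = 0.1882 m
V₃ = V₁ · ln(z₃/z₀)/ln(z₁/z₀) = 8.2 × 6.8962/4.1553 = 13.6087 m/s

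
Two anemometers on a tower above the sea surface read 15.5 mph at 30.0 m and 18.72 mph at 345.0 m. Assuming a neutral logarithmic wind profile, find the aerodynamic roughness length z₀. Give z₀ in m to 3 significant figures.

Log law: V(z) ∝ ln(z/z₀). With r = V₁/V₂ = 15.5/18.72 = 0.82799,
r · ln(z₂/z₀) = ln(z₁/z₀) ⇒ ln z₀ = (ln z₁ − r·ln z₂)/(1 − r)
ln z₀ = (3.40120 − 0.82799×5.84354) / 0.17201 = -8.3554
z₀ = exp(-8.3554) = 0.0002351 m

z₀ ≈ 0.000235 m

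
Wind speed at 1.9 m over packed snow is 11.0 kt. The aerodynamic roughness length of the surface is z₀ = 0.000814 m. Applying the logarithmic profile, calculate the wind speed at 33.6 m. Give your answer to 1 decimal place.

Log law: V(z) ∝ ln(z/z₀), so V₂/V₁ = ln(z₂/z₀) / ln(z₁/z₀).
ln(33.6/0.000814) = 10.6281, ln(1.9/0.000814) = 7.7554
V₂ = 11.0 × 10.6281/7.7554 = 11.0 × 1.3704 = 15.0745 kt

15.1 kt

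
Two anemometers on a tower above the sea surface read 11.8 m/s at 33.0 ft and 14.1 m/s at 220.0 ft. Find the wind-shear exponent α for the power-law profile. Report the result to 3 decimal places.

Power law: V₂/V₁ = (z₂/z₁)^α ⇒ α = ln(V₂/V₁) / ln(z₂/z₁)
α = ln(14.1/11.8) / ln(220.0/33.0) = ln(1.1949) / ln(6.6667)
  = 0.17808 / 1.89712 = 0.09387

α ≈ 0.094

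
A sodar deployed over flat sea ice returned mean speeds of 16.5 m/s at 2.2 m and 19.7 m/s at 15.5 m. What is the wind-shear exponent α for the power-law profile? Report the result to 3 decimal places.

Power law: V₂/V₁ = (z₂/z₁)^α ⇒ α = ln(V₂/V₁) / ln(z₂/z₁)
α = ln(19.7/16.5) / ln(15.5/2.2) = ln(1.1939) / ln(7.0455)
  = 0.17726 / 1.95238 = 0.09079

α ≈ 0.091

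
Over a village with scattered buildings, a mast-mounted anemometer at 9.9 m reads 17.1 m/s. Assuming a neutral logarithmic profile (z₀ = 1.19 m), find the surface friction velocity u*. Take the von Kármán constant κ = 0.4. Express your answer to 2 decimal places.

Log law: V(z) = (u*/κ) · ln(z/z₀) ⇒ u* = κ · V / ln(z/z₀)
u* = 0.4 × 17.1 / ln(9.9/1.19) = 0.4 × 17.1 / 2.1186
   = 6.8400 / 2.1186 = 3.2286 m/s

u* ≈ 3.23 m/s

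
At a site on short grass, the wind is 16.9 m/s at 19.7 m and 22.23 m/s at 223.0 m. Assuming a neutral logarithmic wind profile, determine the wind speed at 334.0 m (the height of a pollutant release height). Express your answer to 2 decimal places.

Log law: V ∝ ln(z/z₀). From the pair, with r = V₁/V₂ = 0.76023,
ln z₀ = (ln z₁ − r·ln z₂)/(1 − r) = (2.9806 − 0.76023×5.4072)/0.23977 = -4.7133 → z₀ = 0.008975 m
V₃ = V₁ · ln(z₃/z₀)/ln(z₁/z₀) = 16.9 × 10.5245/7.6939 = 23.1173 m/s

23.12 m/s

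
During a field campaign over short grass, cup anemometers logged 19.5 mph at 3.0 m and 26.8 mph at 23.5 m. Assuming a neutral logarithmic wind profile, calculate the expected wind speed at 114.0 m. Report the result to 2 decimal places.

Log law: V ∝ ln(z/z₀). From the pair, with r = V₁/V₂ = 0.72761,
ln z₀ = (ln z₁ − r·ln z₂)/(1 − r) = (1.0986 − 0.72761×3.1570)/0.27239 = -4.3998 → z₀ = 0.01228 m
V₃ = V₁ · ln(z₃/z₀)/ln(z₁/z₀) = 19.5 × 9.1360/5.4984 = 32.4006 mph

32.40 mph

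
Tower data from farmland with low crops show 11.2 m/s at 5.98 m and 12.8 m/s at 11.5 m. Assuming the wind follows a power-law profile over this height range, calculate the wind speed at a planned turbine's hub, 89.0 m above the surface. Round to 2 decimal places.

19.44 m/s

First find α: α = ln(V₂/V₁)/ln(z₂/z₁) = ln(12.8/11.2)/ln(11.5/5.98) = 0.13353/0.65393 = 0.2042
Extrapolate from 11.5 m to 89.0 m: V₃ = 12.8 × (89.0/11.5)^0.2042 = 12.8 × 1.5187 = 19.4393 m/s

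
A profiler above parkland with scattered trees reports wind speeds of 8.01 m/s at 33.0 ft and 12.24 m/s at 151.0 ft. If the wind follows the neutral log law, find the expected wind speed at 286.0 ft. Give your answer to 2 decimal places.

Log law: V ∝ ln(z/z₀). From the pair, with r = V₁/V₂ = 0.65441,
ln z₀ = (ln z₁ − r·ln z₂)/(1 − r) = (3.4965 − 0.65441×5.0173)/0.34559 = 0.6167 → z₀ = 1.853 ft
V₃ = V₁ · ln(z₃/z₀)/ln(z₁/z₀) = 8.01 × 5.0392/2.8798 = 14.0166 m/s

14.02 m/s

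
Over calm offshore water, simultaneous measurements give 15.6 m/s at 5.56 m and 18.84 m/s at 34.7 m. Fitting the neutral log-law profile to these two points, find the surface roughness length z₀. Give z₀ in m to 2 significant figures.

z₀ ≈ 0.00082 m

Log law: V(z) ∝ ln(z/z₀). With r = V₁/V₂ = 15.6/18.84 = 0.82803,
r · ln(z₂/z₀) = ln(z₁/z₀) ⇒ ln z₀ = (ln z₁ − r·ln z₂)/(1 − r)
ln z₀ = (1.71560 − 0.82803×3.54674) / 0.17197 = -7.1010
z₀ = exp(-7.1010) = 0.0008243 m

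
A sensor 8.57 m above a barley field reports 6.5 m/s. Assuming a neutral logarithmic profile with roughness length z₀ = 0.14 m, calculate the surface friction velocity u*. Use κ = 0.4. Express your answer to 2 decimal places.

Log law: V(z) = (u*/κ) · ln(z/z₀) ⇒ u* = κ · V / ln(z/z₀)
u* = 0.4 × 6.5 / ln(8.57/0.14) = 0.4 × 6.5 / 4.1144
   = 2.6000 / 4.1144 = 0.6319 m/s

u* ≈ 0.63 m/s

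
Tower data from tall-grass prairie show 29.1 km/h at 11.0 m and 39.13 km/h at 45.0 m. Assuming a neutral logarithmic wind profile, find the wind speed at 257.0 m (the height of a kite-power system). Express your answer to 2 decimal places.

51.54 km/h

Log law: V ∝ ln(z/z₀). From the pair, with r = V₁/V₂ = 0.74367,
ln z₀ = (ln z₁ − r·ln z₂)/(1 − r) = (2.3979 − 0.74367×3.8067)/0.25633 = -1.6894 → z₀ = 0.1846 m
V₃ = V₁ · ln(z₃/z₀)/ln(z₁/z₀) = 29.1 × 7.2384/4.0873 = 51.5355 km/h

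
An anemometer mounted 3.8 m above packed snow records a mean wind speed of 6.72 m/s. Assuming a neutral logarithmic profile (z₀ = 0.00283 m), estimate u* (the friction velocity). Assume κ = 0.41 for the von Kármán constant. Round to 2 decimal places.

Log law: V(z) = (u*/κ) · ln(z/z₀) ⇒ u* = κ · V / ln(z/z₀)
u* = 0.41 × 6.72 / ln(3.8/0.00283) = 0.41 × 6.72 / 7.2025
   = 2.7552 / 7.2025 = 0.3825 m/s

u* ≈ 0.38 m/s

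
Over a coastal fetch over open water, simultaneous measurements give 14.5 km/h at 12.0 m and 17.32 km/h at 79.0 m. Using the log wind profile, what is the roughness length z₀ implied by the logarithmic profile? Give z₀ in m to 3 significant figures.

z₀ ≈ 0.000743 m

Log law: V(z) ∝ ln(z/z₀). With r = V₁/V₂ = 14.5/17.32 = 0.83718,
r · ln(z₂/z₀) = ln(z₁/z₀) ⇒ ln z₀ = (ln z₁ − r·ln z₂)/(1 − r)
ln z₀ = (2.48491 − 0.83718×4.36945) / 0.16282 = -7.2051
z₀ = exp(-7.2051) = 0.0007428 m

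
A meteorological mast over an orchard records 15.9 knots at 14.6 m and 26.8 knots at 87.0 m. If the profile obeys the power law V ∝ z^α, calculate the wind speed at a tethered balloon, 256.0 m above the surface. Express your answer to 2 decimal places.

First find α: α = ln(V₂/V₁)/ln(z₂/z₁) = ln(26.8/15.9)/ln(87.0/14.6) = 0.52208/1.78489 = 0.2925
Extrapolate from 87.0 m to 256.0 m: V₃ = 26.8 × (256.0/87.0)^0.2925 = 26.8 × 1.3712 = 36.7482 knots

36.75 knots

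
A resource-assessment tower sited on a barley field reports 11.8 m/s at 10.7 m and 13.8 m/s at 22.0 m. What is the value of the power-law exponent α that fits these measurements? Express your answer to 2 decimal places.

α ≈ 0.22

Power law: V₂/V₁ = (z₂/z₁)^α ⇒ α = ln(V₂/V₁) / ln(z₂/z₁)
α = ln(13.8/11.8) / ln(22.0/10.7) = ln(1.1695) / ln(2.0561)
  = 0.15657 / 0.72080 = 0.21722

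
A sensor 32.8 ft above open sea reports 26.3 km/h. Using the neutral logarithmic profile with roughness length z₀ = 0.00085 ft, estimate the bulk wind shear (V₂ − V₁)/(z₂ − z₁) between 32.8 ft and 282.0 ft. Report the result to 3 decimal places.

0.022 km/h/ft

Log law: V₂ = V₁ · ln(z₂/z₀)/ln(z₁/z₀) = 26.3 × 12.7122/10.5607 = 31.6580 km/h
ΔV/Δz = (31.6580 − 26.3)/(282.0 − 32.8) = 5.3580/249.2000 = 0.02150 km/h/ft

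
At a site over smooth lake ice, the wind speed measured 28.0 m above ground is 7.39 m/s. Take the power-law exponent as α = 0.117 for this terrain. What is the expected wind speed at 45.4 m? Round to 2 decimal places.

7.82 m/s

Power-law profile: V₂ = V₁ · (z₂/z₁)^α
V₂ = 7.39 × (45.4/28.0)^0.117 = 7.39 × (1.6214)^0.117
    = 7.39 × 1.0582 = 7.8199 m/s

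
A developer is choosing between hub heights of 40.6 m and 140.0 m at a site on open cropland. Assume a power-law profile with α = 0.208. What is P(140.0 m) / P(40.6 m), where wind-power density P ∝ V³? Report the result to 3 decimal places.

Speed ratio: V_B/V_A = (z_B/z_A)^α = (140.0/40.6)^0.208 = (3.4483)^0.208 = 1.29366
Power-density ratio: P_B/P_A = (V_B/V_A)³ = (1.29366)³ = 2.16503

2.165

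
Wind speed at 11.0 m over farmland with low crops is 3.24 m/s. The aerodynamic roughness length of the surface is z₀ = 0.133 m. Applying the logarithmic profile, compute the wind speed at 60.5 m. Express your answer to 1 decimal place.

4.5 m/s

Log law: V(z) ∝ ln(z/z₀), so V₂/V₁ = ln(z₂/z₀) / ln(z₁/z₀).
ln(60.5/0.133) = 6.1200, ln(11.0/0.133) = 4.4153
V₂ = 3.24 × 6.1200/4.4153 = 3.24 × 1.3861 = 4.4910 m/s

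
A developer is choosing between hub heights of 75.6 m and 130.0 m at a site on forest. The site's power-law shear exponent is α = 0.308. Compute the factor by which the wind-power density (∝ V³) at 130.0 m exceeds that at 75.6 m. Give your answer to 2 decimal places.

1.65

Speed ratio: V_B/V_A = (z_B/z_A)^α = (130.0/75.6)^0.308 = (1.7196)^0.308 = 1.18171
Power-density ratio: P_B/P_A = (V_B/V_A)³ = (1.18171)³ = 1.65017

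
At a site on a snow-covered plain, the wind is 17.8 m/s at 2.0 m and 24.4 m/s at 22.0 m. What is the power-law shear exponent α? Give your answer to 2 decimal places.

α ≈ 0.13

Power law: V₂/V₁ = (z₂/z₁)^α ⇒ α = ln(V₂/V₁) / ln(z₂/z₁)
α = ln(24.4/17.8) / ln(22.0/2.0) = ln(1.3708) / ln(11.0000)
  = 0.31538 / 2.39790 = 0.13153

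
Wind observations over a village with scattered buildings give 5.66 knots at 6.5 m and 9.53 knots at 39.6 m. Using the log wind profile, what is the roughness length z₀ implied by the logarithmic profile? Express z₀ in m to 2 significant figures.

z₀ ≈ 0.46 m

Log law: V(z) ∝ ln(z/z₀). With r = V₁/V₂ = 5.66/9.53 = 0.59391,
r · ln(z₂/z₀) = ln(z₁/z₀) ⇒ ln z₀ = (ln z₁ − r·ln z₂)/(1 − r)
ln z₀ = (1.87180 − 0.59391×3.67883) / 0.40609 = -0.7710
z₀ = exp(-0.7710) = 0.4625 m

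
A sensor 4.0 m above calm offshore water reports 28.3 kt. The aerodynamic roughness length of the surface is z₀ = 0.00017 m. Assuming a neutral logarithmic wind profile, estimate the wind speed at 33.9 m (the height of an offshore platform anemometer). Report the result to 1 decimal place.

34.3 kt

Log law: V(z) ∝ ln(z/z₀), so V₂/V₁ = ln(z₂/z₀) / ln(z₁/z₀).
ln(33.9/0.00017) = 12.2031, ln(4.0/0.00017) = 10.0660
V₂ = 28.3 × 12.2031/10.0660 = 28.3 × 1.2123 = 34.3084 kt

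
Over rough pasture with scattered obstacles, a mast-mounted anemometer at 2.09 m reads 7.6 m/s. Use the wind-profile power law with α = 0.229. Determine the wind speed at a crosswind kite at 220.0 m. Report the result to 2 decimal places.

22.08 m/s

Power-law profile: V₂ = V₁ · (z₂/z₁)^α
V₂ = 7.6 × (220.0/2.09)^0.229 = 7.6 × (105.2632)^0.229
    = 7.6 × 2.9047 = 22.0757 m/s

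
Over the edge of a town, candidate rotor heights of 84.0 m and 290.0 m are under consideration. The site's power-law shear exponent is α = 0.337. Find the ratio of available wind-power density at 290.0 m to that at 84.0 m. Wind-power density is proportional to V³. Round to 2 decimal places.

3.50

Speed ratio: V_B/V_A = (z_B/z_A)^α = (290.0/84.0)^0.337 = (3.4524)^0.337 = 1.51826
Power-density ratio: P_B/P_A = (V_B/V_A)³ = (1.51826)³ = 3.49976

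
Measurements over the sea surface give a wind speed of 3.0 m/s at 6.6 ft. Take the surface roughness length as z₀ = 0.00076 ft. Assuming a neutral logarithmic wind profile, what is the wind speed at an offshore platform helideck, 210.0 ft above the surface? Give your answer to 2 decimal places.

Log law: V(z) ∝ ln(z/z₀), so V₂/V₁ = ln(z₂/z₀) / ln(z₁/z₀).
ln(210.0/0.00076) = 12.5293, ln(6.6/0.00076) = 9.0693
V₂ = 3.0 × 12.5293/9.0693 = 3.0 × 1.3815 = 4.1445 m/s

4.14 m/s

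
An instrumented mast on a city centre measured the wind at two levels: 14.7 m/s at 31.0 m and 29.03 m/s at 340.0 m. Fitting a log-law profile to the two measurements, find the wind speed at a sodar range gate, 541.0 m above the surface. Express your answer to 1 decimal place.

31.8 m/s

Log law: V ∝ ln(z/z₀). From the pair, with r = V₁/V₂ = 0.50637,
ln z₀ = (ln z₁ − r·ln z₂)/(1 − r) = (3.4340 − 0.50637×5.8289)/0.49363 = 0.9772 → z₀ = 2.657 m
V₃ = V₁ · ln(z₃/z₀)/ln(z₁/z₀) = 14.7 × 5.3162/2.4568 = 31.8091 m/s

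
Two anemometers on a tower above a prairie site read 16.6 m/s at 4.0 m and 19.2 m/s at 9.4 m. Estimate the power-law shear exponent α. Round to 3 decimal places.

Power law: V₂/V₁ = (z₂/z₁)^α ⇒ α = ln(V₂/V₁) / ln(z₂/z₁)
α = ln(19.2/16.6) / ln(9.4/4.0) = ln(1.1566) / ln(2.3500)
  = 0.14551 / 0.85442 = 0.17030

α ≈ 0.170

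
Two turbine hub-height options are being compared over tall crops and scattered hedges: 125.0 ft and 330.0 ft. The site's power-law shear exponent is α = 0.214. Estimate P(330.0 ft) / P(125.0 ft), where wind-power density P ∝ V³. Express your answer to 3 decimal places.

Speed ratio: V_B/V_A = (z_B/z_A)^α = (330.0/125.0)^0.214 = (2.6400)^0.214 = 1.23090
Power-density ratio: P_B/P_A = (V_B/V_A)³ = (1.23090)³ = 1.86496

1.865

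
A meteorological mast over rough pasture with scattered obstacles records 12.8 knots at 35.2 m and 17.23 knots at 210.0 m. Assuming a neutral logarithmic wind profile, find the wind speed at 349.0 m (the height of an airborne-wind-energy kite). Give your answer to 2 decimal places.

Log law: V ∝ ln(z/z₀). From the pair, with r = V₁/V₂ = 0.74289,
ln z₀ = (ln z₁ − r·ln z₂)/(1 − r) = (3.5610 − 0.74289×5.3471)/0.25711 = -1.5996 → z₀ = 0.2020 m
V₃ = V₁ · ln(z₃/z₀)/ln(z₁/z₀) = 12.8 × 7.4547/5.1606 = 18.4899 knots

18.49 knots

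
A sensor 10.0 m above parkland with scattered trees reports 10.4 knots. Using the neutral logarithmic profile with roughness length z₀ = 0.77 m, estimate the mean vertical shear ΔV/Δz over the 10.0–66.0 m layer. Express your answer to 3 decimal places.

Log law: V₂ = V₁ · ln(z₂/z₀)/ln(z₁/z₀) = 10.4 × 4.4510/2.5639 = 18.0544 knots
ΔV/Δz = (18.0544 − 10.4)/(66.0 − 10.0) = 7.6544/56.0000 = 0.13669 knots/m

0.137 knots/m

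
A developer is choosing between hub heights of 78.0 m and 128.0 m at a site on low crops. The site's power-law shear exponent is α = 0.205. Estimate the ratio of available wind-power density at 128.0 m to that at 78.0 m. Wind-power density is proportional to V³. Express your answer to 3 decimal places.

1.356

Speed ratio: V_B/V_A = (z_B/z_A)^α = (128.0/78.0)^0.205 = (1.6410)^0.205 = 1.10688
Power-density ratio: P_B/P_A = (V_B/V_A)³ = (1.10688)³ = 1.35611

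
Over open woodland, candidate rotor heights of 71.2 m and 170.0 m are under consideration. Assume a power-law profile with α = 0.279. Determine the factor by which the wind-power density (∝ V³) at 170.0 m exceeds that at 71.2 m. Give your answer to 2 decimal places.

2.07

Speed ratio: V_B/V_A = (z_B/z_A)^α = (170.0/71.2)^0.279 = (2.3876)^0.279 = 1.27483
Power-density ratio: P_B/P_A = (V_B/V_A)³ = (1.27483)³ = 2.07186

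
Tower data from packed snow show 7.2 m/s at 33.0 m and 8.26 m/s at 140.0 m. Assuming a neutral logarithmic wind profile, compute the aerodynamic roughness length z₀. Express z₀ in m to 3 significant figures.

z₀ ≈ 0.00180 m

Log law: V(z) ∝ ln(z/z₀). With r = V₁/V₂ = 7.2/8.26 = 0.87167,
r · ln(z₂/z₀) = ln(z₁/z₀) ⇒ ln z₀ = (ln z₁ − r·ln z₂)/(1 − r)
ln z₀ = (3.49651 − 0.87167×4.94164) / 0.12833 = -6.3195
z₀ = exp(-6.3195) = 0.001801 m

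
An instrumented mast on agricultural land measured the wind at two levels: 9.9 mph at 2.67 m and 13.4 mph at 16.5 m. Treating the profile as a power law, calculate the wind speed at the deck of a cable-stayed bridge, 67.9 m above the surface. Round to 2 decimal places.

First find α: α = ln(V₂/V₁)/ln(z₂/z₁) = ln(13.4/9.9)/ln(16.5/2.67) = 0.30272/1.82128 = 0.1662
Extrapolate from 16.5 m to 67.9 m: V₃ = 13.4 × (67.9/16.5)^0.1662 = 13.4 × 1.2651 = 16.9521 mph

16.95 mph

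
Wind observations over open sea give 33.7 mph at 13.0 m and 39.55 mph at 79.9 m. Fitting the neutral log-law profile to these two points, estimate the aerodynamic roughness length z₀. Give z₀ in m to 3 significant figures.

Log law: V(z) ∝ ln(z/z₀). With r = V₁/V₂ = 33.7/39.55 = 0.85209,
r · ln(z₂/z₀) = ln(z₁/z₀) ⇒ ln z₀ = (ln z₁ − r·ln z₂)/(1 − r)
ln z₀ = (2.56495 − 0.85209×4.38078) / 0.14791 = -7.8955
z₀ = exp(-7.8955) = 0.0003724 m

z₀ ≈ 0.000372 m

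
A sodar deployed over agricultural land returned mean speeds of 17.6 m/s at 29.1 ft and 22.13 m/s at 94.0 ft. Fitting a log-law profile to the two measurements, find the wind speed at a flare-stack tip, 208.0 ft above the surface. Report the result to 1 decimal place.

Log law: V ∝ ln(z/z₀). From the pair, with r = V₁/V₂ = 0.79530,
ln z₀ = (ln z₁ − r·ln z₂)/(1 − r) = (3.3707 − 0.79530×4.5433)/0.20470 = -1.1849 → z₀ = 0.3058 ft
V₃ = V₁ · ln(z₃/z₀)/ln(z₁/z₀) = 17.6 × 6.5224/4.5556 = 25.1984 m/s

25.2 m/s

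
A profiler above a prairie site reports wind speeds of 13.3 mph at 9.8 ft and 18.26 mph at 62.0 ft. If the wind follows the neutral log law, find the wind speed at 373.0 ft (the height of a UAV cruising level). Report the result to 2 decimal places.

Log law: V ∝ ln(z/z₀). From the pair, with r = V₁/V₂ = 0.72837,
ln z₀ = (ln z₁ − r·ln z₂)/(1 − r) = (2.2824 − 0.72837×4.1271)/0.27163 = -2.6642 → z₀ = 0.06965 ft
V₃ = V₁ · ln(z₃/z₀)/ln(z₁/z₀) = 13.3 × 8.5858/4.9466 = 23.0847 mph

23.08 mph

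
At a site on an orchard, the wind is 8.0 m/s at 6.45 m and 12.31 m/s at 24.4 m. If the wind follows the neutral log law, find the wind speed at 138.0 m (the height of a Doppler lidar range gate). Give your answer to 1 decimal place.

Log law: V ∝ ln(z/z₀). From the pair, with r = V₁/V₂ = 0.64988,
ln z₀ = (ln z₁ − r·ln z₂)/(1 − r) = (1.8641 − 0.64988×3.1946)/0.35012 = -0.6055 → z₀ = 0.5458 m
V₃ = V₁ · ln(z₃/z₀)/ln(z₁/z₀) = 8.0 × 5.5328/2.4696 = 17.9228 m/s

17.9 m/s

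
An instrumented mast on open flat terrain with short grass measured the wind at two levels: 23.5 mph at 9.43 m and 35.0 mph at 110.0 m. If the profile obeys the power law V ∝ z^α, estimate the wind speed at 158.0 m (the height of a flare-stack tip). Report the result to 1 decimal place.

37.1 mph

First find α: α = ln(V₂/V₁)/ln(z₂/z₁) = ln(35.0/23.5)/ln(110.0/9.43) = 0.39835/2.45658 = 0.1622
Extrapolate from 110.0 m to 158.0 m: V₃ = 35.0 × (158.0/110.0)^0.1622 = 35.0 × 1.0605 = 37.1167 mph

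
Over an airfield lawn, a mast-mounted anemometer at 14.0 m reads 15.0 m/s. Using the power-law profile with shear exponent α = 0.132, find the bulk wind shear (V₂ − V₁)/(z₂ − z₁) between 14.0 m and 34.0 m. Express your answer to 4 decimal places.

0.0932 m/s/m

Power law: V₂ = V₁ · (z₂/z₁)^α = 15.0 × (2.4286)^0.132 = 16.8639 m/s
ΔV/Δz = (16.8639 − 15.0)/(34.0 − 14.0) = 1.8639/20.0000 = 0.09319 m/s/m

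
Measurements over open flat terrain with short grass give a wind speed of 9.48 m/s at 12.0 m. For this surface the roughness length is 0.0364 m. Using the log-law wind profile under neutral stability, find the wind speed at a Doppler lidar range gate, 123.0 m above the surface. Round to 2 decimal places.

Log law: V(z) ∝ ln(z/z₀), so V₂/V₁ = ln(z₂/z₀) / ln(z₁/z₀).
ln(123.0/0.0364) = 8.1254, ln(12.0/0.0364) = 5.7981
V₂ = 9.48 × 8.1254/5.7981 = 9.48 × 1.4014 = 13.2851 m/s

13.29 m/s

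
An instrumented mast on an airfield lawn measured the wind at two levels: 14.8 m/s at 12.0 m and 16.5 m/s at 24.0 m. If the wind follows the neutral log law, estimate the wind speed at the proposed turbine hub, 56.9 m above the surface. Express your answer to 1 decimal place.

Log law: V ∝ ln(z/z₀). From the pair, with r = V₁/V₂ = 0.89697,
ln z₀ = (ln z₁ − r·ln z₂)/(1 − r) = (2.4849 − 0.89697×3.1781)/0.10303 = -3.5496 → z₀ = 0.02874 m
V₃ = V₁ · ln(z₃/z₀)/ln(z₁/z₀) = 14.8 × 7.5908/6.0345 = 18.6172 m/s

18.6 m/s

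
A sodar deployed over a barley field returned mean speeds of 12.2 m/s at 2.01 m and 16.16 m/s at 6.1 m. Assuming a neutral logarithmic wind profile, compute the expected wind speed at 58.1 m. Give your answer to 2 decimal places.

Log law: V ∝ ln(z/z₀). From the pair, with r = V₁/V₂ = 0.75495,
ln z₀ = (ln z₁ − r·ln z₂)/(1 − r) = (0.6981 − 0.75495×1.8083)/0.24505 = -2.7220 → z₀ = 0.06574 m
V₃ = V₁ · ln(z₃/z₀)/ln(z₁/z₀) = 12.2 × 6.7842/3.4202 = 24.1997 m/s

24.20 m/s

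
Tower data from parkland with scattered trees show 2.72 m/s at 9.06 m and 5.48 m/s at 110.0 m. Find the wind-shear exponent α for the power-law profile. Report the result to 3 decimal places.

α ≈ 0.281

Power law: V₂/V₁ = (z₂/z₁)^α ⇒ α = ln(V₂/V₁) / ln(z₂/z₁)
α = ln(5.48/2.72) / ln(110.0/9.06) = ln(2.0147) / ln(12.1413)
  = 0.70047 / 2.49661 = 0.28057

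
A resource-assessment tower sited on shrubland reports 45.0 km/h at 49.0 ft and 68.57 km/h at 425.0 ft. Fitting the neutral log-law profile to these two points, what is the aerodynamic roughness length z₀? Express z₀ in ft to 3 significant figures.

z₀ ≈ 0.792 ft

Log law: V(z) ∝ ln(z/z₀). With r = V₁/V₂ = 45.0/68.57 = 0.65626,
r · ln(z₂/z₀) = ln(z₁/z₀) ⇒ ln z₀ = (ln z₁ − r·ln z₂)/(1 − r)
ln z₀ = (3.89182 − 0.65626×6.05209) / 0.34374 = -0.2326
z₀ = exp(-0.2326) = 0.7925 ft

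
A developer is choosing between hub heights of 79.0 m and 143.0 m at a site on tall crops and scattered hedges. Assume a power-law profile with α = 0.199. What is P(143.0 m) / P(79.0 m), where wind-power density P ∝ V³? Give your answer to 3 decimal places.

1.425

Speed ratio: V_B/V_A = (z_B/z_A)^α = (143.0/79.0)^0.199 = (1.8101)^0.199 = 1.12534
Power-density ratio: P_B/P_A = (V_B/V_A)³ = (1.12534)³ = 1.42512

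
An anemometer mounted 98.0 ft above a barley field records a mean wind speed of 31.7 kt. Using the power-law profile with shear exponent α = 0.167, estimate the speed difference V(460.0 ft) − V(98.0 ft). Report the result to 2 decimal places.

Power law: V₂ = V₁ · (z₂/z₁)^α = 31.7 × (4.6939)^0.167 = 41.0398 kt
ΔV = 41.0398 − 31.7 = 9.3398 kt

9.34 kt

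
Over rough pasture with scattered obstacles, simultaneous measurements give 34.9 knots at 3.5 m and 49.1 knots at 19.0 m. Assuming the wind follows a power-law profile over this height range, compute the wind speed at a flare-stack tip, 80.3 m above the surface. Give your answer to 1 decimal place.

65.7 knots

First find α: α = ln(V₂/V₁)/ln(z₂/z₁) = ln(49.1/34.9)/ln(19.0/3.5) = 0.34137/1.69168 = 0.2018
Extrapolate from 19.0 m to 80.3 m: V₃ = 49.1 × (80.3/19.0)^0.2018 = 49.1 × 1.3376 = 65.6746 knots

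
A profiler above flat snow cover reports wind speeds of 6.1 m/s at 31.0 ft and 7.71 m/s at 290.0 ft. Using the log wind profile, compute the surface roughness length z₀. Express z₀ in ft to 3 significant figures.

Log law: V(z) ∝ ln(z/z₀). With r = V₁/V₂ = 6.1/7.71 = 0.79118,
r · ln(z₂/z₀) = ln(z₁/z₀) ⇒ ln z₀ = (ln z₁ − r·ln z₂)/(1 − r)
ln z₀ = (3.43399 − 0.79118×5.66988) / 0.20882 = -5.0374
z₀ = exp(-5.0374) = 0.006491 ft

z₀ ≈ 0.00649 ft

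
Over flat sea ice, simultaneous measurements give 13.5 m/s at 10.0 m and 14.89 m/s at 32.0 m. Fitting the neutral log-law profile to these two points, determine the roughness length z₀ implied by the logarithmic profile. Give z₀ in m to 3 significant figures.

Log law: V(z) ∝ ln(z/z₀). With r = V₁/V₂ = 13.5/14.89 = 0.90665,
r · ln(z₂/z₀) = ln(z₁/z₀) ⇒ ln z₀ = (ln z₁ − r·ln z₂)/(1 − r)
ln z₀ = (2.30259 − 0.90665×3.46574) / 0.09335 = -8.9942
z₀ = exp(-8.9942) = 0.0001241 m

z₀ ≈ 0.000124 m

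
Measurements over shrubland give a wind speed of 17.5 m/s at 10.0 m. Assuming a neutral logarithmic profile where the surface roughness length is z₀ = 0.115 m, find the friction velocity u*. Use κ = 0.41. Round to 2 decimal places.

u* ≈ 1.61 m/s

Log law: V(z) = (u*/κ) · ln(z/z₀) ⇒ u* = κ · V / ln(z/z₀)
u* = 0.41 × 17.5 / ln(10.0/0.115) = 0.41 × 17.5 / 4.4654
   = 7.1750 / 4.4654 = 1.6068 m/s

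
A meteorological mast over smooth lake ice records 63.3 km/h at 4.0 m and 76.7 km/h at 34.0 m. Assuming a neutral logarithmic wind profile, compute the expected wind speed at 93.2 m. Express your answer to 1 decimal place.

83.0 km/h

Log law: V ∝ ln(z/z₀). From the pair, with r = V₁/V₂ = 0.82529,
ln z₀ = (ln z₁ − r·ln z₂)/(1 − r) = (1.3863 − 0.82529×3.5264)/0.17471 = -8.7231 → z₀ = 0.0001628 m
V₃ = V₁ · ln(z₃/z₀)/ln(z₁/z₀) = 63.3 × 13.2579/10.1094 = 83.0140 km/h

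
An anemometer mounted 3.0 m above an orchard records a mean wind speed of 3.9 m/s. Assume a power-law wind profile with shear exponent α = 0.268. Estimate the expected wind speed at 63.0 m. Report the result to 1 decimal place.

Power-law profile: V₂ = V₁ · (z₂/z₁)^α
V₂ = 3.9 × (63.0/3.0)^0.268 = 3.9 × (21.0000)^0.268
    = 3.9 × 2.2613 = 8.8190 m/s

8.8 m/s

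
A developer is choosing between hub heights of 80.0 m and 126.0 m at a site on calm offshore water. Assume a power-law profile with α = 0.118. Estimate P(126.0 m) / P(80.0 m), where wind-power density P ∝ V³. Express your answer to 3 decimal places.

Speed ratio: V_B/V_A = (z_B/z_A)^α = (126.0/80.0)^0.118 = (1.5750)^0.118 = 1.05506
Power-density ratio: P_B/P_A = (V_B/V_A)³ = (1.05506)³ = 1.17446

1.174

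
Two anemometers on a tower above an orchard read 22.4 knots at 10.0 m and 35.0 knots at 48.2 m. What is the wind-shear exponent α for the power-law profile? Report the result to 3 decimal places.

Power law: V₂/V₁ = (z₂/z₁)^α ⇒ α = ln(V₂/V₁) / ln(z₂/z₁)
α = ln(35.0/22.4) / ln(48.2/10.0) = ln(1.5625) / ln(4.8200)
  = 0.44629 / 1.57277 = 0.28376

α ≈ 0.284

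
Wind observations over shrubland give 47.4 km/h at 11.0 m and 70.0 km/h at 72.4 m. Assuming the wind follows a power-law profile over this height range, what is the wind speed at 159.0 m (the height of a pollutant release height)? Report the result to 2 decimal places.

82.37 km/h

First find α: α = ln(V₂/V₁)/ln(z₂/z₁) = ln(70.0/47.4)/ln(72.4/11.0) = 0.38987/1.88431 = 0.2069
Extrapolate from 72.4 m to 159.0 m: V₃ = 70.0 × (159.0/72.4)^0.2069 = 70.0 × 1.1768 = 82.3738 km/h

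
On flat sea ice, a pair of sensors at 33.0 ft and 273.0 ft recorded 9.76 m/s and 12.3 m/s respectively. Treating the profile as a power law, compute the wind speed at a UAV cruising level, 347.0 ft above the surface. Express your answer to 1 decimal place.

12.6 m/s

First find α: α = ln(V₂/V₁)/ln(z₂/z₁) = ln(12.3/9.76)/ln(273.0/33.0) = 0.23131/2.11296 = 0.1095
Extrapolate from 273.0 ft to 347.0 ft: V₃ = 12.3 × (347.0/273.0)^0.1095 = 12.3 × 1.0266 = 12.6272 m/s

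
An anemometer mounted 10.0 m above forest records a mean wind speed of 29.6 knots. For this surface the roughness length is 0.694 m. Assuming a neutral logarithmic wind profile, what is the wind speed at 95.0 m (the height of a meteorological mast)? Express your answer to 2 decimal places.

Log law: V(z) ∝ ln(z/z₀), so V₂/V₁ = ln(z₂/z₀) / ln(z₁/z₀).
ln(95.0/0.694) = 4.9192, ln(10.0/0.694) = 2.6679
V₂ = 29.6 × 4.9192/2.6679 = 29.6 × 1.8439 = 54.5781 knots

54.58 knots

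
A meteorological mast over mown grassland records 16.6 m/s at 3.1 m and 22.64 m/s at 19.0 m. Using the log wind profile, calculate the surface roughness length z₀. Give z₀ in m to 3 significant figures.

Log law: V(z) ∝ ln(z/z₀). With r = V₁/V₂ = 16.6/22.64 = 0.73322,
r · ln(z₂/z₀) = ln(z₁/z₀) ⇒ ln z₀ = (ln z₁ − r·ln z₂)/(1 − r)
ln z₀ = (1.13140 − 0.73322×2.94444) / 0.26678 = -3.8514
z₀ = exp(-3.8514) = 0.02125 m

z₀ ≈ 0.0212 m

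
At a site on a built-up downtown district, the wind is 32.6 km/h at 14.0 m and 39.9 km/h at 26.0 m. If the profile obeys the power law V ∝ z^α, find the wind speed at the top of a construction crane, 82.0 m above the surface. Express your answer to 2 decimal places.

First find α: α = ln(V₂/V₁)/ln(z₂/z₁) = ln(39.9/32.6)/ln(26.0/14.0) = 0.20206/0.61904 = 0.3264
Extrapolate from 26.0 m to 82.0 m: V₃ = 39.9 × (82.0/26.0)^0.3264 = 39.9 × 1.4549 = 58.0500 km/h

58.05 km/h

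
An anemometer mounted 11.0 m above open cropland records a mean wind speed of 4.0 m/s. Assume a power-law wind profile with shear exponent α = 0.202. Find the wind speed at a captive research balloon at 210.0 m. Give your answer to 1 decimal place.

Power-law profile: V₂ = V₁ · (z₂/z₁)^α
V₂ = 4.0 × (210.0/11.0)^0.202 = 4.0 × (19.0909)^0.202
    = 4.0 × 1.8144 = 7.2575 m/s

7.3 m/s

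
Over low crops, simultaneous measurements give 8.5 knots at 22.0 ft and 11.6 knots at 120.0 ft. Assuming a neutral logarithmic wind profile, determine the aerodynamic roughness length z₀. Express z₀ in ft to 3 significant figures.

Log law: V(z) ∝ ln(z/z₀). With r = V₁/V₂ = 8.5/11.6 = 0.73276,
r · ln(z₂/z₀) = ln(z₁/z₀) ⇒ ln z₀ = (ln z₁ − r·ln z₂)/(1 − r)
ln z₀ = (3.09104 − 0.73276×4.78749) / 0.26724 = -1.5605
z₀ = exp(-1.5605) = 0.2100 ft

z₀ ≈ 0.210 ft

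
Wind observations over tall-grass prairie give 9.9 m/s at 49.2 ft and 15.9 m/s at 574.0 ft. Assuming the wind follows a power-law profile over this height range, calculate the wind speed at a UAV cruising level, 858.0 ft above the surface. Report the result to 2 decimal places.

First find α: α = ln(V₂/V₁)/ln(z₂/z₁) = ln(15.9/9.9)/ln(574.0/49.2) = 0.47378/2.45674 = 0.1929
Extrapolate from 574.0 ft to 858.0 ft: V₃ = 15.9 × (858.0/574.0)^0.1929 = 15.9 × 1.0806 = 17.1816 m/s

17.18 m/s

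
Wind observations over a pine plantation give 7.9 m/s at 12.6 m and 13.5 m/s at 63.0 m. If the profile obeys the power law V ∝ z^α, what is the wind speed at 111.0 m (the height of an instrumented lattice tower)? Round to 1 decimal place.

16.3 m/s

First find α: α = ln(V₂/V₁)/ln(z₂/z₁) = ln(13.5/7.9)/ln(63.0/12.6) = 0.53583/1.60944 = 0.3329
Extrapolate from 63.0 m to 111.0 m: V₃ = 13.5 × (111.0/63.0)^0.3329 = 13.5 × 1.2075 = 16.3015 m/s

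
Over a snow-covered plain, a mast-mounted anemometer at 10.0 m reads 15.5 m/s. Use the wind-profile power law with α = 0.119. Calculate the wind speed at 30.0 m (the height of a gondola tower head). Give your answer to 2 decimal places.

Power-law profile: V₂ = V₁ · (z₂/z₁)^α
V₂ = 15.5 × (30.0/10.0)^0.119 = 15.5 × (3.0000)^0.119
    = 15.5 × 1.1397 = 17.6648 m/s

17.66 m/s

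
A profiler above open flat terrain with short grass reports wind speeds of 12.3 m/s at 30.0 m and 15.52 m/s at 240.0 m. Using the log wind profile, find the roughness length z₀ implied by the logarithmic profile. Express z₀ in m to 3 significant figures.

Log law: V(z) ∝ ln(z/z₀). With r = V₁/V₂ = 12.3/15.52 = 0.79253,
r · ln(z₂/z₀) = ln(z₁/z₀) ⇒ ln z₀ = (ln z₁ − r·ln z₂)/(1 − r)
ln z₀ = (3.40120 − 0.79253×5.48064) / 0.20747 = -4.5420
z₀ = exp(-4.5420) = 0.01065 m

z₀ ≈ 0.0107 m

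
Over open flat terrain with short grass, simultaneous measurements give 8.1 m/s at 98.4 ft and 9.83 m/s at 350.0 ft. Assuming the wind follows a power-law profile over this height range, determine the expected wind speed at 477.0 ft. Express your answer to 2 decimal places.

First find α: α = ln(V₂/V₁)/ln(z₂/z₁) = ln(9.83/8.1)/ln(350.0/98.4) = 0.19357/1.26889 = 0.1526
Extrapolate from 350.0 ft to 477.0 ft: V₃ = 9.83 × (477.0/350.0)^0.1526 = 9.83 × 1.0484 = 10.3054 m/s

10.31 m/s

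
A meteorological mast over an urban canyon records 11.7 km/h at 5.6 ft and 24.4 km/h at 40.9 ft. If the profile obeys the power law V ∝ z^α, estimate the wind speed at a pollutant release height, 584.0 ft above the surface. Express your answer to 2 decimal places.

First find α: α = ln(V₂/V₁)/ln(z₂/z₁) = ln(24.4/11.7)/ln(40.9/5.6) = 0.73499/1.98836 = 0.3696
Extrapolate from 40.9 ft to 584.0 ft: V₃ = 24.4 × (584.0/40.9)^0.3696 = 24.4 × 2.6720 = 65.1956 km/h

65.20 km/h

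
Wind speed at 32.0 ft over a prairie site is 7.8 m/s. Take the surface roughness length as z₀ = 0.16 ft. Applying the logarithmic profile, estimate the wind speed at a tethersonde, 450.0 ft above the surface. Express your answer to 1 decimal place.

Log law: V(z) ∝ ln(z/z₀), so V₂/V₁ = ln(z₂/z₀) / ln(z₁/z₀).
ln(450.0/0.16) = 7.9418, ln(32.0/0.16) = 5.2983
V₂ = 7.8 × 7.9418/5.2983 = 7.8 × 1.4989 = 11.6917 m/s

11.7 m/s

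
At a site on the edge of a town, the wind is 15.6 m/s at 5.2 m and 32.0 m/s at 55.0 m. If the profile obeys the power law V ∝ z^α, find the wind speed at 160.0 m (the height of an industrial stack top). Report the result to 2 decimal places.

First find α: α = ln(V₂/V₁)/ln(z₂/z₁) = ln(32.0/15.6)/ln(55.0/5.2) = 0.71846/2.35867 = 0.3046
Extrapolate from 55.0 m to 160.0 m: V₃ = 32.0 × (160.0/55.0)^0.3046 = 32.0 × 1.3844 = 44.3009 m/s

44.30 m/s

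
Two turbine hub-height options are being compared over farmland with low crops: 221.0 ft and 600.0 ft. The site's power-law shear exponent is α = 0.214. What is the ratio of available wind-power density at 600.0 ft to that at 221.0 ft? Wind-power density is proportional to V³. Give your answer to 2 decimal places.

1.90

Speed ratio: V_B/V_A = (z_B/z_A)^α = (600.0/221.0)^0.214 = (2.7149)^0.214 = 1.23830
Power-density ratio: P_B/P_A = (V_B/V_A)³ = (1.23830)³ = 1.89877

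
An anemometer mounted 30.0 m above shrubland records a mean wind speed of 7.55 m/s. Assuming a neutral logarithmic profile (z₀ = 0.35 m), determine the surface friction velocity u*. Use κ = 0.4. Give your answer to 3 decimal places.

u* ≈ 0.678 m/s

Log law: V(z) = (u*/κ) · ln(z/z₀) ⇒ u* = κ · V / ln(z/z₀)
u* = 0.4 × 7.55 / ln(30.0/0.35) = 0.4 × 7.55 / 4.4510
   = 3.0200 / 4.4510 = 0.6785 m/s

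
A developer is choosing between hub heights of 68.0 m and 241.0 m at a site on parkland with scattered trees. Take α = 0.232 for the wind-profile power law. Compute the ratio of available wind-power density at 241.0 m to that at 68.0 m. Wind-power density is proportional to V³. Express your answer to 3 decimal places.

Speed ratio: V_B/V_A = (z_B/z_A)^α = (241.0/68.0)^0.232 = (3.5441)^0.232 = 1.34118
Power-density ratio: P_B/P_A = (V_B/V_A)³ = (1.34118)³ = 2.41245

2.412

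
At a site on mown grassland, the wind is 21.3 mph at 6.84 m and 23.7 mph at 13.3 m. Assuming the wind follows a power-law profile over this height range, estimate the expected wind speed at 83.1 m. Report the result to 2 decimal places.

First find α: α = ln(V₂/V₁)/ln(z₂/z₁) = ln(23.7/21.3)/ln(13.3/6.84) = 0.10677/0.66498 = 0.1606
Extrapolate from 13.3 m to 83.1 m: V₃ = 23.7 × (83.1/13.3)^0.1606 = 23.7 × 1.3420 = 31.8063 mph

31.81 mph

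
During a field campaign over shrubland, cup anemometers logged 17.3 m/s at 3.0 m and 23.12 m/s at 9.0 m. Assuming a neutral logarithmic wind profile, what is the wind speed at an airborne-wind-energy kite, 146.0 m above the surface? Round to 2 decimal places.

Log law: V ∝ ln(z/z₀). From the pair, with r = V₁/V₂ = 0.74827,
ln z₀ = (ln z₁ − r·ln z₂)/(1 − r) = (1.0986 − 0.74827×2.1972)/0.25173 = -2.1670 → z₀ = 0.1145 m
V₃ = V₁ · ln(z₃/z₀)/ln(z₁/z₀) = 17.3 × 7.1506/3.2656 = 37.8811 m/s

37.88 m/s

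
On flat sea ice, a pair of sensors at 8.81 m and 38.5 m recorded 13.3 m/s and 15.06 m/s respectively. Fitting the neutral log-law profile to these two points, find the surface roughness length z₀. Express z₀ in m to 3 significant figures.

z₀ ≈ 0.000127 m

Log law: V(z) ∝ ln(z/z₀). With r = V₁/V₂ = 13.3/15.06 = 0.88313,
r · ln(z₂/z₀) = ln(z₁/z₀) ⇒ ln z₀ = (ln z₁ − r·ln z₂)/(1 − r)
ln z₀ = (2.17589 − 0.88313×3.65066) / 0.11687 = -8.9687
z₀ = exp(-8.9687) = 0.0001273 m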